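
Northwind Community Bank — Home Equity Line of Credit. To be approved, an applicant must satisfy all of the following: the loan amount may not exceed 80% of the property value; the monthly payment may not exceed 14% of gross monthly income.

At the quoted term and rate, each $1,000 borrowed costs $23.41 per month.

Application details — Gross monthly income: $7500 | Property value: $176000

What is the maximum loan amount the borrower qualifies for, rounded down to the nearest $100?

Payment cap: 14% × $7,500 = $1,050/month.
At $23.41 per $1,000, that supports 1,050/23.41 × 1,000 ≈ $44,852 → $44,800.
LTV cap: 80% × $176,000 = $140,800 → $140,800.
Binding constraint: payment-to-income.

$44,800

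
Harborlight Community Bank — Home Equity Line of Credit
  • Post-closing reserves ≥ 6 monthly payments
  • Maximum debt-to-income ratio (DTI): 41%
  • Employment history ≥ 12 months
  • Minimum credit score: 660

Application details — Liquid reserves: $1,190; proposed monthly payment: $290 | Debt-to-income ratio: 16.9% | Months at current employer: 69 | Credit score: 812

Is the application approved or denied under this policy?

Liquid reserves cover 1,190/290 = 4.1 months — < 6 required
DTI 16.9% ≤ 41%
Employment 69 ≥ 12 months
Credit score 812 ≥ 660 (meets)
Fails on reserves.

Denied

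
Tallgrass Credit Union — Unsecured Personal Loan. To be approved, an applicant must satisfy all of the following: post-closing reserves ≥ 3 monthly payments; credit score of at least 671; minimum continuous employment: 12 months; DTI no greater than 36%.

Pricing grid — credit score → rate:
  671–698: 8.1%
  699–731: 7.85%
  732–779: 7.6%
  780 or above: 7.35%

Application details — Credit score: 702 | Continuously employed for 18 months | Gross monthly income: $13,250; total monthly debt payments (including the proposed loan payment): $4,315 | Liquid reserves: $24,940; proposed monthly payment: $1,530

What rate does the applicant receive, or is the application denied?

Approved at 7.85%

Credit score 702 ≥ 671 (meets minimum)
Employment 18 ≥ 12 months
Reserves: 24,940 ÷ 1,530 = 16.3 months (meets 3-month minimum)
DTI = 4,315/13,250 = 32.6% ≤ 36%
All requirements met. Score 702 falls in the 699–731 tier → 7.85%.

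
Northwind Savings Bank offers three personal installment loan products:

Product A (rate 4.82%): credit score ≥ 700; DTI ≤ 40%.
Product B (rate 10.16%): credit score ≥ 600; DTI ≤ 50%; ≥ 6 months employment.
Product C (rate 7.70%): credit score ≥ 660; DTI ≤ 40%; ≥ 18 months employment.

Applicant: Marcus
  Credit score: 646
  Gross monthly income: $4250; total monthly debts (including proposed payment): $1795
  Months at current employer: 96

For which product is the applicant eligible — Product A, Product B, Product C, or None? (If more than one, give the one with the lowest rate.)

Product B

DTI = 1,795/4,250 = 42.2%.
Product A: score 646 < 700; DTI 42.2% > 40% → does not qualify.
Product B: score 646 ≥ 600; DTI 42.2% ≤ 50%; employment 96 ≥ 6 mo → qualifies.
Product C: score 646 < 660; DTI 42.2% > 40%; employment 96 ≥ 18 mo → does not qualify.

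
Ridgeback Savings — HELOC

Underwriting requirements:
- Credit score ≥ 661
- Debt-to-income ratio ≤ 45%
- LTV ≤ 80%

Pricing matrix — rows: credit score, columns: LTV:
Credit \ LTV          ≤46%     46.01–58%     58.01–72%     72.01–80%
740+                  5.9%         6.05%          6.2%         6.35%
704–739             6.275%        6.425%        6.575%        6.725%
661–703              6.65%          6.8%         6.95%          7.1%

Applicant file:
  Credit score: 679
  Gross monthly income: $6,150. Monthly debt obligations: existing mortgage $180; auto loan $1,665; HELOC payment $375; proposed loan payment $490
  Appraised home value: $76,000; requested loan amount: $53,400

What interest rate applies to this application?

6.95%

Credit score 679 ≥ 661; Total monthly debts = (180 + 1,665 + 375 + 490) = 2,710. DTI = 2,710/6,150 = 44.1% ≤ 45%
Loan-to-value = 53,400/76,000 = 70.3% — pass (80% max)
Row: 679 falls in 661–703. Column: 70.3% falls in 58.01–72%. Rate = 6.95%.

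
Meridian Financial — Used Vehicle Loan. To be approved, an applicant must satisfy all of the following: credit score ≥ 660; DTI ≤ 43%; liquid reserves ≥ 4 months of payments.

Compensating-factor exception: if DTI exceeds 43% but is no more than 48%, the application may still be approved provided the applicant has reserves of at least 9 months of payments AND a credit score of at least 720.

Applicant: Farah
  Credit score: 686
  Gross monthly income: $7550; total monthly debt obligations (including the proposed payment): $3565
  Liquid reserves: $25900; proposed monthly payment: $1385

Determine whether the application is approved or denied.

Credit score 686 ≥ 660 (meets base)
DTI: 3,565 ÷ 7,550 = 47.2%, over the 43% base limit.
Liquid reserves cover 25,900/1,385 = 18.7 months — ≥ 4 required
DTI 47.2% is within the 43%–48% exception band; checking compensating factors.
Reserves 18.7 ≥ 9 months; credit score 686 < 720.
Compensating-factor requirement not fully met.

Denied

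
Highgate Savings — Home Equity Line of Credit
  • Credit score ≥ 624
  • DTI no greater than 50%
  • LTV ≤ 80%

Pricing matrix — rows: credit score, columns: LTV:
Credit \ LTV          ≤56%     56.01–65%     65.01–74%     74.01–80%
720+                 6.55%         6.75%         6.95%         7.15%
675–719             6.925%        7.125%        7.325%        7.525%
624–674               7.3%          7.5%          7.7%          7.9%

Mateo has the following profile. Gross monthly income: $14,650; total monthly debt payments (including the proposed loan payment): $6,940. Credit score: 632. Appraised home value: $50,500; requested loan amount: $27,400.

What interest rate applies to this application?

7.3%

Credit score 632 ≥ 624; Debt-to-income = 6,940/14,650 = 47.4% — meets 50% limit
LTV: 27,400 ÷ 50,500 = 54.3%, within 80% cap
Credit 632 → row 624–674; LTV 54.3% → column ≤56%. Grid cell → 7.3%.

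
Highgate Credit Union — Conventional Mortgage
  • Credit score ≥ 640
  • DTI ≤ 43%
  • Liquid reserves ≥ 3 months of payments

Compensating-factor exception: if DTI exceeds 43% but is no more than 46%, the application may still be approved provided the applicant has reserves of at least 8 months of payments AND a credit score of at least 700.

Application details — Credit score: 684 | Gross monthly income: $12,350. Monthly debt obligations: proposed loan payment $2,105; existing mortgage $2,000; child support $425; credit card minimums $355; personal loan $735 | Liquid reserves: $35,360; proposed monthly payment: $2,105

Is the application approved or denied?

Credit score 684 ≥ 640 (meets base)
Total debts = (2,105 + 2,000 + 425 + 355 + 735) = 5,620. DTI = 5,620/12,350 = 45.5% > 43% — standard DTI limit exceeded.
Reserves: 35,360 ÷ 2,105 = 16.8 months (meets 3-month minimum)
45.5% falls in the override range (43%–46%), so the compensating-factor test applies.
Override check — reserves: 16.8 mo (ok); score: 684 (below 700).
Compensating-factor requirement not fully met.

Denied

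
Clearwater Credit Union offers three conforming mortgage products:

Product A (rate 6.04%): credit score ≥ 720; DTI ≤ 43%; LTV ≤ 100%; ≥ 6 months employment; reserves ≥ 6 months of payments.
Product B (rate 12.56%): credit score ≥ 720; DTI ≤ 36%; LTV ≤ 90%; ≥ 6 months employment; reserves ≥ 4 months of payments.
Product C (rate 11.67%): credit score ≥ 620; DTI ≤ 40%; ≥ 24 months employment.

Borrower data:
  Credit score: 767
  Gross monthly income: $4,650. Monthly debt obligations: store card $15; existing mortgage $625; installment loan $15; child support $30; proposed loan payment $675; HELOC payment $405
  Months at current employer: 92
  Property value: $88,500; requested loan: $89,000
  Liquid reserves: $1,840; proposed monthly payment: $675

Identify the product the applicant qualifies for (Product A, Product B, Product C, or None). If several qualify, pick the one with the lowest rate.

Total debts = (15 + 625 + 15 + 30 + 675 + 405) = 1,765; DTI = 1,765/4,650 = 38%.
LTV = 89,000/88,500 = 100.6%.
Reserves = 1,840/675 = 2.7 months.
Product A: score 767 ≥ 720; DTI 38% ≤ 43%; LTV 100.6% > 100%; employment 92 ≥ 6 mo; reserves 2.7 < 6 mo → does not qualify.
Product B: score 767 ≥ 720; DTI 38% > 36%; LTV 100.6% > 90%; employment 92 ≥ 6 mo; reserves 2.7 < 4 mo → does not qualify.
Product C: score 767 ≥ 620; DTI 38% ≤ 40%; employment 92 ≥ 24 mo → qualifies.

Product C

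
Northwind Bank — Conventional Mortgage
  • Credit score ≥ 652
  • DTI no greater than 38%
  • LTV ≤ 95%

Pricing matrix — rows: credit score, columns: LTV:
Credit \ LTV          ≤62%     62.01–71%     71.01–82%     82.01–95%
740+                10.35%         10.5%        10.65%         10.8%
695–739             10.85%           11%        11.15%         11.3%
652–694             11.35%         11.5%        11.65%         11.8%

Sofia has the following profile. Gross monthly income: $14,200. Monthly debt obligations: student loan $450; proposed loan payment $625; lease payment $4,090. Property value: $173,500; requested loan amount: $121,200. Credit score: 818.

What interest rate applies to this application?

10.5%

Credit score 818 ≥ 652; Total monthly debts = (450 + 625 + 4,090) = 5,165. DTI: 5,165 ÷ 14,200 = 36.4%, within the 38% cap
LTV = 121,200/173,500 = 69.9% ≤ 95%
Row: 818 falls in 740+. Column: 69.9% falls in 62.01–71%. Rate = 10.5%.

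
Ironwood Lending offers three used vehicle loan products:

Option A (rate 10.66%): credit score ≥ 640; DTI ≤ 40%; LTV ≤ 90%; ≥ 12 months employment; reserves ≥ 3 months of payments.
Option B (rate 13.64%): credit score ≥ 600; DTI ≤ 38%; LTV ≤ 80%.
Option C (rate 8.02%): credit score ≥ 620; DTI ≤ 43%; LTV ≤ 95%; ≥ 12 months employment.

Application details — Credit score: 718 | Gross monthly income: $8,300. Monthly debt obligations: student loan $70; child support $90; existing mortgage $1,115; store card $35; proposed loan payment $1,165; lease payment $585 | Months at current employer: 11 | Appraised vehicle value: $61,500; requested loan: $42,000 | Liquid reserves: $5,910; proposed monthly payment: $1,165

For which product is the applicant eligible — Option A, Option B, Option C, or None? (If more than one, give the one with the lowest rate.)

Total debts = (70 + 90 + 1,115 + 35 + 1,165 + 585) = 3,060; DTI = 3,060/8,300 = 36.9%.
LTV = 42,000/61,500 = 68.3%.
Reserves = 5,910/1,165 = 5.1 months.
Option A: score 718 ≥ 640; DTI 36.9% ≤ 40%; LTV 68.3% ≤ 90%; employment 11 < 12 mo; reserves 5.1 ≥ 3 mo → does not qualify.
Option B: score 718 ≥ 600; DTI 36.9% ≤ 38%; LTV 68.3% ≤ 80% → qualifies.
Option C: score 718 ≥ 620; DTI 36.9% ≤ 43%; LTV 68.3% ≤ 95%; employment 11 < 12 mo → does not qualify.

Option B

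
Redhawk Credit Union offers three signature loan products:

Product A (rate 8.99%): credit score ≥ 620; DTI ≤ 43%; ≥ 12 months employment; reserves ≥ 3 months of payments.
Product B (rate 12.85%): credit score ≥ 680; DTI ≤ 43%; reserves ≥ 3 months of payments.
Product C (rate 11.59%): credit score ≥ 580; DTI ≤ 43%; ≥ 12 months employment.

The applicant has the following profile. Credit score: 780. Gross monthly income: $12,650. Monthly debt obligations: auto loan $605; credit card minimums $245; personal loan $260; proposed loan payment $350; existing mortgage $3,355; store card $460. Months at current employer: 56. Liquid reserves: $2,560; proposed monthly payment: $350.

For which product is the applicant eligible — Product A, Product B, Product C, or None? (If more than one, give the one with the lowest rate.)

Total debts = (605 + 245 + 260 + 350 + 3,355 + 460) = 5,275; DTI = 5,275/12,650 = 41.7%.
Reserves = 2,560/350 = 7.3 months.
Product A: score 780 ≥ 620; DTI 41.7% ≤ 43%; employment 56 ≥ 12 mo; reserves 7.3 ≥ 3 mo → qualifies.
Product B: score 780 ≥ 680; DTI 41.7% ≤ 43%; reserves 7.3 ≥ 3 mo → qualifies.
Product C: score 780 ≥ 580; DTI 41.7% ≤ 43%; employment 56 ≥ 12 mo → qualifies.
Qualifying: Product A, Product B, Product C. Lowest rate is 8.99% → Product A.

Product A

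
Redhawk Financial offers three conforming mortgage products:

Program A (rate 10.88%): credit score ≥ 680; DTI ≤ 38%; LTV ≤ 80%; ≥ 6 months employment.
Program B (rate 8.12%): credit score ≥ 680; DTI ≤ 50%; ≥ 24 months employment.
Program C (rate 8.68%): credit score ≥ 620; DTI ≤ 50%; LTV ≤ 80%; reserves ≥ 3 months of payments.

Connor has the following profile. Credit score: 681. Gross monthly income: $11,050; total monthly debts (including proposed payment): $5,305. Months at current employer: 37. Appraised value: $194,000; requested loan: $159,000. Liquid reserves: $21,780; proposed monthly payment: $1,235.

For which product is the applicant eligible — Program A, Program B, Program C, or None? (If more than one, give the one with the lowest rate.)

Program B

DTI = 5,305/11,050 = 48%.
LTV = 159,000/194,000 = 82%.
Reserves = 21,780/1,235 = 17.6 months.
Program A: score 681 ≥ 680; DTI 48% > 38%; LTV 82% > 80%; employment 37 ≥ 6 mo → does not qualify.
Program B: score 681 ≥ 680; DTI 48% ≤ 50%; employment 37 ≥ 24 mo → qualifies.
Program C: score 681 ≥ 620; DTI 48% ≤ 50%; LTV 82% > 80%; reserves 17.6 ≥ 3 mo → does not qualify.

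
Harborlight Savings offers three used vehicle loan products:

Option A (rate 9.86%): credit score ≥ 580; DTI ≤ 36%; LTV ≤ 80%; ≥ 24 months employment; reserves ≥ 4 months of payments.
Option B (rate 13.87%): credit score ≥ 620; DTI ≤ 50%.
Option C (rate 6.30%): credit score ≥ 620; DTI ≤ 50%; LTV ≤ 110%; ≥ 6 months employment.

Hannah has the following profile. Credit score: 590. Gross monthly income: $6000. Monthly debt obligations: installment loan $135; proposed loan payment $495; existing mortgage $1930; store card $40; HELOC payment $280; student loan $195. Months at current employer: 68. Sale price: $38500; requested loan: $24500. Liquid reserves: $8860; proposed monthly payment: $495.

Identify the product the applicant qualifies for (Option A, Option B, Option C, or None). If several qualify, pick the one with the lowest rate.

Total debts = (135 + 495 + 1,930 + 40 + 280 + 195) = 3,075; DTI = 3,075/6,000 = 51.2%.
LTV = 24,500/38,500 = 63.6%.
Reserves = 8,860/495 = 17.9 months.
Option A: score 590 ≥ 580; DTI 51.2% > 36%; LTV 63.6% ≤ 80%; employment 68 ≥ 24 mo; reserves 17.9 ≥ 4 mo → does not qualify.
Option B: score 590 < 620; DTI 51.2% > 50% → does not qualify.
Option C: score 590 < 620; DTI 51.2% > 50%; LTV 63.6% ≤ 110%; employment 68 ≥ 6 mo → does not qualify.

None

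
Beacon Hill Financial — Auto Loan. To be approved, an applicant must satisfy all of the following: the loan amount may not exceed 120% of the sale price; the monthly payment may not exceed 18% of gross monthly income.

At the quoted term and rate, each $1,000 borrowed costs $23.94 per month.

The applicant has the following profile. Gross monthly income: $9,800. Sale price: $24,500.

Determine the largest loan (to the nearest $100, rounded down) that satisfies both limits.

$29,400

Payment cap: 18% × $9,800 = $1,764/month.
At $23.94 per $1,000, that supports 1,764/23.94 × 1,000 ≈ $73,684 → $73,600.
LTV cap: 120% × $24,500 = $29,400 → $29,400.
Binding constraint: loan-to-value.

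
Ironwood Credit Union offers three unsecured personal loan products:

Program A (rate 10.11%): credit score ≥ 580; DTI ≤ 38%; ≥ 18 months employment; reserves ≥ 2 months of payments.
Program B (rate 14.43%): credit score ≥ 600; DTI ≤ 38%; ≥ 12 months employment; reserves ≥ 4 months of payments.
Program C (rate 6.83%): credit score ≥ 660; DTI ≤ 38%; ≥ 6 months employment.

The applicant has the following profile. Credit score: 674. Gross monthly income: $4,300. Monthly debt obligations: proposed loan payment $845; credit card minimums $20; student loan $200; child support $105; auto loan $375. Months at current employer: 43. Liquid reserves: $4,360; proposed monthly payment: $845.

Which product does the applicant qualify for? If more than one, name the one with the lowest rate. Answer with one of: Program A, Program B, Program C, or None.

Program C

Total debts = (845 + 20 + 200 + 105 + 375) = 1,545; DTI = 1,545/4,300 = 35.9%.
Reserves = 4,360/845 = 5.2 months.
Program A: score 674 ≥ 580; DTI 35.9% ≤ 38%; employment 43 ≥ 18 mo; reserves 5.2 ≥ 2 mo → qualifies.
Program B: score 674 ≥ 600; DTI 35.9% ≤ 38%; employment 43 ≥ 12 mo; reserves 5.2 ≥ 4 mo → qualifies.
Program C: score 674 ≥ 660; DTI 35.9% ≤ 38%; employment 43 ≥ 6 mo → qualifies.
Qualifying: Program A, Program B, Program C. Lowest rate is 6.83% → Program C.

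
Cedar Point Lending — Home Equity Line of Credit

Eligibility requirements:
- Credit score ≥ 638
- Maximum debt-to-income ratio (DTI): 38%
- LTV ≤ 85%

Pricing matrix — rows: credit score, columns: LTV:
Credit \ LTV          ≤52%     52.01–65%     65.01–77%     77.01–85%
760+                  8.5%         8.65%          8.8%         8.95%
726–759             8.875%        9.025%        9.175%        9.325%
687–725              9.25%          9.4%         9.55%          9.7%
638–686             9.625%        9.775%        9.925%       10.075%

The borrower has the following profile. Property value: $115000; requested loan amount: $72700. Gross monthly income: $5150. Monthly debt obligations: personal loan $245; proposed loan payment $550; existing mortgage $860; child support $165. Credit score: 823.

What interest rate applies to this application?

Credit score 823 ≥ 638; Total monthly debts = (245 + 550 + 860 + 165) = 1,820. DTI = 1,820/5,150 = 35.3% ≤ 38%
LTV = 72,700/115,000 = 63.2% ≤ 85%
Score 823 is in the 760+ band; LTV 63.2% is in the 52.01–65% band → 8.65%.

8.65%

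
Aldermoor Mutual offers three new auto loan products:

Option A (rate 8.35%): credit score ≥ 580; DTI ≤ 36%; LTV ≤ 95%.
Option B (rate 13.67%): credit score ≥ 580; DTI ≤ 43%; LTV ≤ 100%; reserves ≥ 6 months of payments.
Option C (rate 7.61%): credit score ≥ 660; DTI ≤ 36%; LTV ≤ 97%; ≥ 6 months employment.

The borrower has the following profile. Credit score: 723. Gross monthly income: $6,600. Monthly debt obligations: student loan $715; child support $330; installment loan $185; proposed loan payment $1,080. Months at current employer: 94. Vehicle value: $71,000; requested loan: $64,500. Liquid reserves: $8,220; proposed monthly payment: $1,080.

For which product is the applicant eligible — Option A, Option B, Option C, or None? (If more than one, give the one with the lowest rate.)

Total debts = (715 + 330 + 185 + 1,080) = 2,310; DTI = 2,310/6,600 = 35%.
LTV = 64,500/71,000 = 90.8%.
Reserves = 8,220/1,080 = 7.6 months.
Option A: score 723 ≥ 580; DTI 35% ≤ 36%; LTV 90.8% ≤ 95% → qualifies.
Option B: score 723 ≥ 580; DTI 35% ≤ 43%; LTV 90.8% ≤ 100%; reserves 7.6 ≥ 6 mo → qualifies.
Option C: score 723 ≥ 660; DTI 35% ≤ 36%; LTV 90.8% ≤ 97%; employment 94 ≥ 6 mo → qualifies.
Qualifying: Option A, Option B, Option C. Lowest rate is 7.61% → Option C.

Option C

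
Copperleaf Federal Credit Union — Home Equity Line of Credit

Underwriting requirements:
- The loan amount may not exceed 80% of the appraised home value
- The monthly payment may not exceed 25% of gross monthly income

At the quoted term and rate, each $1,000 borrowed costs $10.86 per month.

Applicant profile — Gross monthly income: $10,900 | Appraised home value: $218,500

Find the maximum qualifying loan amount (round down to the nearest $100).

Payment cap: 25% × $10,900 = $2,725/month.
At $10.86 per $1,000, that supports 2,725/10.86 × 1,000 ≈ $250,920 → $250,900.
LTV cap: 80% × $218,500 = $174,800 → $174,800.
Binding constraint: loan-to-value.

$174,800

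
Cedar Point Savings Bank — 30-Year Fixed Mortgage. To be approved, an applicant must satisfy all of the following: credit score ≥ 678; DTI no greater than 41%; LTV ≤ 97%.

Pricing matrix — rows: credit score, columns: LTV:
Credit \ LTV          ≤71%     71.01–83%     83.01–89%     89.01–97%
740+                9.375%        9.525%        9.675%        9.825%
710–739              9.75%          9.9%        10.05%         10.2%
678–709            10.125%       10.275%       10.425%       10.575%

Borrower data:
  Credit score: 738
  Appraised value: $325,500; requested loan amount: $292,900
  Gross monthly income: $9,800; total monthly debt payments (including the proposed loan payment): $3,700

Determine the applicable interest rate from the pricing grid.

10.2%

Credit score 738 ≥ 678; Debt-to-income = 3,700/9,800 = 37.8% — meets 41% limit
LTV: 292,900 ÷ 325,500 = 90%, within 97% cap
Score 738 is in the 710–739 band; LTV 90% is in the 89.01–97% band → 10.2%.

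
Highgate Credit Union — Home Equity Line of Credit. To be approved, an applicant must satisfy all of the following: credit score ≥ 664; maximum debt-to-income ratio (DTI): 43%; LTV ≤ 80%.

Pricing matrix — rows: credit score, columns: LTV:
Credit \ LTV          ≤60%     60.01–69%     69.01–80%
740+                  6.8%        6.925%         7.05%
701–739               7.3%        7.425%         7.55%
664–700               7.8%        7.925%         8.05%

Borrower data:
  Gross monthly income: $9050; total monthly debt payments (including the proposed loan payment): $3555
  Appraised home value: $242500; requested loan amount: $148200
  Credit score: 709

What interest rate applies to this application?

7.425%

Credit score 709 ≥ 664; DTI: 3,555 ÷ 9,050 = 39.3%, within the 43% cap
LTV = 148,200/242,500 = 61.1% ≤ 80%
Credit 709 → row 701–739; LTV 61.1% → column 60.01–69%. Grid cell → 7.425%.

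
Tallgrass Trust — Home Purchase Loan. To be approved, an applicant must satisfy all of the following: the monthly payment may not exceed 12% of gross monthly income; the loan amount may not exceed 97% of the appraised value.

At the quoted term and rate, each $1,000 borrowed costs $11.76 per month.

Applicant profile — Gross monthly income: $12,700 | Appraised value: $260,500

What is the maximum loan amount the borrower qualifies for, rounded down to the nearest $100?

$129,500

Payment cap: 12% × $12,700 = $1,524/month.
At $11.76 per $1,000, that supports 1,524/11.76 × 1,000 ≈ $129,591 → $129,500.
LTV cap: 97% × $260,500 = $252,685 → $252,600.
Binding constraint: payment-to-income.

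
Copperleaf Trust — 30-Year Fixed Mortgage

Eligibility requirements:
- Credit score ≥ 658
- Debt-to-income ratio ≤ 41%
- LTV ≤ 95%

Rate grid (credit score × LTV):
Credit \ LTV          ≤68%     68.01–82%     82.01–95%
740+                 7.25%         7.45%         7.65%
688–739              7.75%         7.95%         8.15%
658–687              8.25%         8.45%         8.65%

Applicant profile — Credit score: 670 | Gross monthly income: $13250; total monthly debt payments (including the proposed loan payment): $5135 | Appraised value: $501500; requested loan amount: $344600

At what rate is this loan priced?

Credit score 670 ≥ 658; DTI = 5,135/13,250 = 38.8% ≤ 41%
LTV = 344,600/501,500 = 68.7% ≤ 95%
Score 670 is in the 658–687 band; LTV 68.7% is in the 68.01–82% band → 8.45%.

8.45%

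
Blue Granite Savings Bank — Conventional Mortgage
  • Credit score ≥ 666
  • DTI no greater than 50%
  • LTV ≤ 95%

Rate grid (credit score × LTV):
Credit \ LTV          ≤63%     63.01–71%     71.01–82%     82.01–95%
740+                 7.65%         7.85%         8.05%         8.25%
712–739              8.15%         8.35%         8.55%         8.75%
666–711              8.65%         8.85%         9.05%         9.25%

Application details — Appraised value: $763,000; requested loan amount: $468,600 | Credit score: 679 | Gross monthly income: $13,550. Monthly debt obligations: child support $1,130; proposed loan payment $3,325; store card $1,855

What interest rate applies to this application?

8.65%

Credit score 679 ≥ 666; Total monthly debts = (1,130 + 3,325 + 1,855) = 6,310. DTI = 6,310/13,550 = 46.6% ≤ 50%
LTV = 468,600/763,000 = 61.4% ≤ 95%
Credit 679 → row 666–711; LTV 61.4% → column ≤63%. Grid cell → 8.65%.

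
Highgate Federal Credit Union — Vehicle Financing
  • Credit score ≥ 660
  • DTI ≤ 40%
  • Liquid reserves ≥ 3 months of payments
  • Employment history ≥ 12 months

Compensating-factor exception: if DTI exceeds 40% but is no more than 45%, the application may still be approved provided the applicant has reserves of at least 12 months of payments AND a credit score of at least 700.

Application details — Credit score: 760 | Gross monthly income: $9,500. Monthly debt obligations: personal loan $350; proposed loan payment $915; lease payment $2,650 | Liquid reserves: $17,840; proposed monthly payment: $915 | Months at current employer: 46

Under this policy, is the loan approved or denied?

Credit score 760 ≥ 660 (meets base)
Total debts = (350 + 915 + 2,650) = 3,915. DTI: 3,915 ÷ 9,500 = 41.2%, over the 40% base limit.
Liquid reserves cover 17,840/915 = 19.5 months — ≥ 3 required
Employment 46 ≥ 12 months
DTI 41.2% is within the 40%–45% exception band; checking compensating factors.
Reserves 19.5 ≥ 12 months; credit score 760 ≥ 700.
Both compensating conditions met → exception applies.

Approved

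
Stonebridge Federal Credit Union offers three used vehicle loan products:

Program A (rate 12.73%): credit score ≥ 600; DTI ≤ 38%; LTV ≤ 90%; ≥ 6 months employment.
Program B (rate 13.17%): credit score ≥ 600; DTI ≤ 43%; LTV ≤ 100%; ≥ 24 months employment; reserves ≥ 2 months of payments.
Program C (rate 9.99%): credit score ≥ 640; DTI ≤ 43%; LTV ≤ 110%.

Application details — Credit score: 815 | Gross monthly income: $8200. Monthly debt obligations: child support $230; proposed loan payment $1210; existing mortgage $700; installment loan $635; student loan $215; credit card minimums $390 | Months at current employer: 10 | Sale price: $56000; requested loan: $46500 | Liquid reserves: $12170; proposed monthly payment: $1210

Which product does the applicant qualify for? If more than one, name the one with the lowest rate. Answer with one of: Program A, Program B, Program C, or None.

Total debts = (230 + 1,210 + 700 + 635 + 215 + 390) = 3,380; DTI = 3,380/8,200 = 41.2%.
LTV = 46,500/56,000 = 83%.
Reserves = 12,170/1,210 = 10.1 months.
Program A: score 815 ≥ 600; DTI 41.2% > 38%; LTV 83% ≤ 90%; employment 10 ≥ 6 mo → does not qualify.
Program B: score 815 ≥ 600; DTI 41.2% ≤ 43%; LTV 83% ≤ 100%; employment 10 < 24 mo; reserves 10.1 ≥ 2 mo → does not qualify.
Program C: score 815 ≥ 640; DTI 41.2% ≤ 43%; LTV 83% ≤ 110% → qualifies.

Program C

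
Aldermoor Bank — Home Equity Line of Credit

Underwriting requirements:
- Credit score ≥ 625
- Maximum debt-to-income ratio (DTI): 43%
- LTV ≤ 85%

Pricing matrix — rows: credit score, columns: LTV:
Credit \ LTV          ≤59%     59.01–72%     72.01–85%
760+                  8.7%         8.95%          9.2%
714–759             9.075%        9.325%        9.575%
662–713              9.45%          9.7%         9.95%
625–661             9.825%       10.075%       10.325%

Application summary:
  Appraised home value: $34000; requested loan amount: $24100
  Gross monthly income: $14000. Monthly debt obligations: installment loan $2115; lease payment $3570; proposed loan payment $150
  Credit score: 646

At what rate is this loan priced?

Credit score 646 ≥ 625; Total monthly debts = (2,115 + 3,570 + 150) = 5,835. DTI = 5,835/14,000 = 41.7% ≤ 43%
LTV: 24,100 ÷ 34,000 = 70.9%, within 85% cap
Score 646 is in the 625–661 band; LTV 70.9% is in the 59.01–72% band → 10.075%.

10.075%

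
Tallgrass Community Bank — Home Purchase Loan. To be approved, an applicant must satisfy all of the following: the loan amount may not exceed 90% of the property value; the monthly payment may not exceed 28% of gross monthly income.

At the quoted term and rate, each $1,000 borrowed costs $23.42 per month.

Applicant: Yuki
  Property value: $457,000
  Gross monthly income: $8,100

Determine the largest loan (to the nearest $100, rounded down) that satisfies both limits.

Payment cap: 28% × $8,100 = $2,268/month.
At $23.42 per $1,000, that supports 2,268/23.42 × 1,000 ≈ $96,840 → $96,800.
LTV cap: 90% × $457,000 = $411,300 → $411,300.
Binding constraint: payment-to-income.

$96,800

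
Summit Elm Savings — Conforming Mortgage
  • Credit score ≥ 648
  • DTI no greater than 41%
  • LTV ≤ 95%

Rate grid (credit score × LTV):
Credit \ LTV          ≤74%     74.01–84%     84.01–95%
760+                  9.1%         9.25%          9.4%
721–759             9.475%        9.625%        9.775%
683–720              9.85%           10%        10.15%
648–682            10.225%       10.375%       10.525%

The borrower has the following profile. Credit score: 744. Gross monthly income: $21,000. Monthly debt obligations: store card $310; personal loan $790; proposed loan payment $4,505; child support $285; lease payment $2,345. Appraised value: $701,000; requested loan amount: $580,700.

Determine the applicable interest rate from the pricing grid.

9.625%

Credit score 744 ≥ 648; Total monthly debts = (310 + 790 + 4,505 + 285 + 2,345) = 8,235. DTI: 8,235 ÷ 21,000 = 39.2%, within the 41% cap
Loan-to-value = 580,700/701,000 = 82.8% — pass (95% max)
Row: 744 falls in 721–759. Column: 82.8% falls in 74.01–84%. Rate = 9.625%.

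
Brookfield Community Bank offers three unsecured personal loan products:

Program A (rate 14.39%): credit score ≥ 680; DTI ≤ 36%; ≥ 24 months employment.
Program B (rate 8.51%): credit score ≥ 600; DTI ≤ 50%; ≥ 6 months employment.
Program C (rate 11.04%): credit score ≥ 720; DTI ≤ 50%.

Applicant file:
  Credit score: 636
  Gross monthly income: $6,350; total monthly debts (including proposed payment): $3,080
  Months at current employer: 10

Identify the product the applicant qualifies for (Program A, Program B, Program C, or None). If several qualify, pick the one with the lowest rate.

DTI = 3,080/6,350 = 48.5%.
Program A: score 636 < 680; DTI 48.5% > 36%; employment 10 < 24 mo → does not qualify.
Program B: score 636 ≥ 600; DTI 48.5% ≤ 50%; employment 10 ≥ 6 mo → qualifies.
Program C: score 636 < 720; DTI 48.5% ≤ 50% → does not qualify.

Program B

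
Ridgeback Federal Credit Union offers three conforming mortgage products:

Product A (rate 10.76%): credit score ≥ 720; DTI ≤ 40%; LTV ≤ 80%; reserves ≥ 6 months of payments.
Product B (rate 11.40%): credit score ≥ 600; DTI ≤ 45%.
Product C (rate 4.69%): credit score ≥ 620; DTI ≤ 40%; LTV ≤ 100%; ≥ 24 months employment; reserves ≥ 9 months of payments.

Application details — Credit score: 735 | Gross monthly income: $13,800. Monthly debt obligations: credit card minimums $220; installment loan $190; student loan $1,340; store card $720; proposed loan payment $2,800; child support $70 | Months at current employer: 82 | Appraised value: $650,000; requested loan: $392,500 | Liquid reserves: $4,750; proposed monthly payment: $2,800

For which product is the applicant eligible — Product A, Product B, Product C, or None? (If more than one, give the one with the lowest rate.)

Product B

Total debts = (220 + 190 + 1,340 + 720 + 2,800 + 70) = 5,340; DTI = 5,340/13,800 = 38.7%.
LTV = 392,500/650,000 = 60.4%.
Reserves = 4,750/2,800 = 1.7 months.
Product A: score 735 ≥ 720; DTI 38.7% ≤ 40%; LTV 60.4% ≤ 80%; reserves 1.7 < 6 mo → does not qualify.
Product B: score 735 ≥ 600; DTI 38.7% ≤ 45% → qualifies.
Product C: score 735 ≥ 620; DTI 38.7% ≤ 40%; LTV 60.4% ≤ 100%; employment 82 ≥ 24 mo; reserves 1.7 < 9 mo → does not qualify.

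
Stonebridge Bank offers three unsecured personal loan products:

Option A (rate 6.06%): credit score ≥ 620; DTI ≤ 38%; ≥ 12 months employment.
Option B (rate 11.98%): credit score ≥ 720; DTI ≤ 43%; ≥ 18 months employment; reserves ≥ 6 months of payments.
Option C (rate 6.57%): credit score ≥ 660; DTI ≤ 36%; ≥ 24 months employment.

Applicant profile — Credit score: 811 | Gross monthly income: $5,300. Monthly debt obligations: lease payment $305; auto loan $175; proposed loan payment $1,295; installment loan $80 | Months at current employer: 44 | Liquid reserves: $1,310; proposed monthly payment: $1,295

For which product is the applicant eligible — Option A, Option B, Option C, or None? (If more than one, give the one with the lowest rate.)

Option A

Total debts = (305 + 175 + 1,295 + 80) = 1,855; DTI = 1,855/5,300 = 35%.
Reserves = 1,310/1,295 = 1.0 months.
Option A: score 811 ≥ 620; DTI 35% ≤ 38%; employment 44 ≥ 12 mo → qualifies.
Option B: score 811 ≥ 720; DTI 35% ≤ 43%; employment 44 ≥ 18 mo; reserves 1.0 < 6 mo → does not qualify.
Option C: score 811 ≥ 660; DTI 35% ≤ 36%; employment 44 ≥ 24 mo → qualifies.
Qualifying: Option A, Option C. Lowest rate is 6.06% → Option A.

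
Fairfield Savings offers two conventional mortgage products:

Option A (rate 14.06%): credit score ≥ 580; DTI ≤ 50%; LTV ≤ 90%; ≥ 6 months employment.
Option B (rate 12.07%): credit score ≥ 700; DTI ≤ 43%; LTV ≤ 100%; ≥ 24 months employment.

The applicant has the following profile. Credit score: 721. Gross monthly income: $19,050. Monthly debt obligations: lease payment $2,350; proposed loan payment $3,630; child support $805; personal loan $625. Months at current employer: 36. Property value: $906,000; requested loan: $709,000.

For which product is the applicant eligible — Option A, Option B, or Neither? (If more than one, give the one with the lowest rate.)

Option B

Total debts = (2,350 + 3,630 + 805 + 625) = 7,410; DTI = 7,410/19,050 = 38.9%.
LTV = 709,000/906,000 = 78.3%.
Option A: score 721 ≥ 580; DTI 38.9% ≤ 50%; LTV 78.3% ≤ 90%; employment 36 ≥ 6 mo → qualifies.
Option B: score 721 ≥ 700; DTI 38.9% ≤ 43%; LTV 78.3% ≤ 100%; employment 36 ≥ 24 mo → qualifies.
Qualifying: Option A, Option B. Lowest rate is 12.07% → Option B.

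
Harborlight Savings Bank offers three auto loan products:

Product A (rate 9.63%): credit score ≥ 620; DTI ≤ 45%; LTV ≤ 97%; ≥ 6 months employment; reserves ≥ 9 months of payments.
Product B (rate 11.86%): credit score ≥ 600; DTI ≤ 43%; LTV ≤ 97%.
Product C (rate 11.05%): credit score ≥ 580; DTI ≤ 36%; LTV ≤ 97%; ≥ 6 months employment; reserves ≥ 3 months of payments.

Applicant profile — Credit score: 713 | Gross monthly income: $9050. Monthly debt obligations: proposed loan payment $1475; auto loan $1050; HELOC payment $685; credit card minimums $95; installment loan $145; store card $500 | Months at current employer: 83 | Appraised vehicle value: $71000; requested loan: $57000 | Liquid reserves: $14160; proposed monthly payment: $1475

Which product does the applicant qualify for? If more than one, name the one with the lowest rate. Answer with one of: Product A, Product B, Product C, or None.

Product A

Total debts = (1,475 + 1,050 + 685 + 95 + 145 + 500) = 3,950; DTI = 3,950/9,050 = 43.6%.
LTV = 57,000/71,000 = 80.3%.
Reserves = 14,160/1,475 = 9.6 months.
Product A: score 713 ≥ 620; DTI 43.6% ≤ 45%; LTV 80.3% ≤ 97%; employment 83 ≥ 6 mo; reserves 9.6 ≥ 9 mo → qualifies.
Product B: score 713 ≥ 600; DTI 43.6% > 43%; LTV 80.3% ≤ 97% → does not qualify.
Product C: score 713 ≥ 580; DTI 43.6% > 36%; LTV 80.3% ≤ 97%; employment 83 ≥ 6 mo; reserves 9.6 ≥ 3 mo → does not qualify.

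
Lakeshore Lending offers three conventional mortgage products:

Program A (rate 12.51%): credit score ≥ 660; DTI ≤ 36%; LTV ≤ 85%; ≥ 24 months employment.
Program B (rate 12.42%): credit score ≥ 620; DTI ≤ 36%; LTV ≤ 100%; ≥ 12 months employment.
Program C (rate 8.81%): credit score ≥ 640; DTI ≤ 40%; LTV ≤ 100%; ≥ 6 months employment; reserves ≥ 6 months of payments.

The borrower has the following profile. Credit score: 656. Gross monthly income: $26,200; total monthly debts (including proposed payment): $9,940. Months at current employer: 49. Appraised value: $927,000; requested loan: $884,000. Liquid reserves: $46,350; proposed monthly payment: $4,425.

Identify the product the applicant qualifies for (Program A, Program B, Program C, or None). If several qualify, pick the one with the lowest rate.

DTI = 9,940/26,200 = 37.9%.
LTV = 884,000/927,000 = 95.4%.
Reserves = 46,350/4,425 = 10.5 months.
Program A: score 656 < 660; DTI 37.9% > 36%; LTV 95.4% > 85%; employment 49 ≥ 24 mo → does not qualify.
Program B: score 656 ≥ 620; DTI 37.9% > 36%; LTV 95.4% ≤ 100%; employment 49 ≥ 12 mo → does not qualify.
Program C: score 656 ≥ 640; DTI 37.9% ≤ 40%; LTV 95.4% ≤ 100%; employment 49 ≥ 6 mo; reserves 10.5 ≥ 6 mo → qualifies.

Program C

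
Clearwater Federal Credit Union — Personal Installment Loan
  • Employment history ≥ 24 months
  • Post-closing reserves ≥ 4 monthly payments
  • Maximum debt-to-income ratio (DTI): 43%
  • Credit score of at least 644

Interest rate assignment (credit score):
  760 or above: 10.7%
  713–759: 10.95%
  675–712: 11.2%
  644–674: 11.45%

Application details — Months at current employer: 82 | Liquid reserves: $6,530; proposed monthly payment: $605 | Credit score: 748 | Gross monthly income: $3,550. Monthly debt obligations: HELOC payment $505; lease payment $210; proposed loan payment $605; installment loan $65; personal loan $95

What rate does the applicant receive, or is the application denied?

Credit score 748 ≥ 644 (meets minimum)
Employment 82 ≥ 24 months
Total monthly debts = (505 + 210 + 605 + 65 + 95) = 1,480. DTI: 1,480 ÷ 3,550 = 41.7%, within the 43% cap
Reserves = 6,530/605 = 10.8 months ≥ 4
All requirements met. Score 748 falls in the 713–759 tier → 10.95%.

Approved at 10.95%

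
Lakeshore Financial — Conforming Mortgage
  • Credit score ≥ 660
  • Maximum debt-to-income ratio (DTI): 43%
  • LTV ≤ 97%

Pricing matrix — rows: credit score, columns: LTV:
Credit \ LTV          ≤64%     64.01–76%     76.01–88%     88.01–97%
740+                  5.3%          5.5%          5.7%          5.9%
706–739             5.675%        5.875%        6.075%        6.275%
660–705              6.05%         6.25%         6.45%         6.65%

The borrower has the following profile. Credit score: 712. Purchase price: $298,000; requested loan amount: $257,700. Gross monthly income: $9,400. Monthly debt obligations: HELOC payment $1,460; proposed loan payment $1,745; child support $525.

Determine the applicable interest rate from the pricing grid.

6.075%

Credit score 712 ≥ 660; Total monthly debts = (1,460 + 1,745 + 525) = 3,730. DTI: 3,730 ÷ 9,400 = 39.7%, within the 43% cap
LTV: 257,700 ÷ 298,000 = 86.5%, within 97% cap
Credit 712 → row 706–739; LTV 86.5% → column 76.01–88%. Grid cell → 6.075%.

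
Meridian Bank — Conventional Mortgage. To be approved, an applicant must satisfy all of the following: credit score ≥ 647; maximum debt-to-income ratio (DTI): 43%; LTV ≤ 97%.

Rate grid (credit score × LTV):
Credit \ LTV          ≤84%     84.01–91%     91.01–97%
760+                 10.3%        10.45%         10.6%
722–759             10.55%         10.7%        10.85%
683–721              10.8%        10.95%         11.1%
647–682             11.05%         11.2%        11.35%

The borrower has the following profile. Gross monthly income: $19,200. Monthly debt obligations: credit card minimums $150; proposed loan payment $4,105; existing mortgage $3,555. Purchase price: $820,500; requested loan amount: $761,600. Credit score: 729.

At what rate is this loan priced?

Credit score 729 ≥ 647; Total monthly debts = (150 + 4,105 + 3,555) = 7,810. DTI = 7,810/19,200 = 40.7% ≤ 43%
LTV = 761,600/820,500 = 92.8% ≤ 97%
Score 729 is in the 722–759 band; LTV 92.8% is in the 91.01–97% band → 10.85%.

10.85%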